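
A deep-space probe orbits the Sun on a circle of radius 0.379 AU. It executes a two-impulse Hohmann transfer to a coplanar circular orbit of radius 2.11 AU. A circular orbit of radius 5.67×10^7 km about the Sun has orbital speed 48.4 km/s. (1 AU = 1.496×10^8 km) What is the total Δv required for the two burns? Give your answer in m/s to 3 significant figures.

From the circular-orbit relation v² = μ/r at r = 5.67×10^7 km: μ = v²r = (48.4)² × 5.67×10^7 = 1.32823×10^11 km³/s².
In km: r₁ = 0.379 × 1.496×10^8 = 5.66984×10^7 km; r₂ = 2.11 × 1.496×10^8 = 3.15656×10^8 km.
Transfer-ellipse semi-major axis a_t = (r₁ + r₂)/2 = (5.66984×10^7 + 3.15656×10^8)/2 = 1.861772×10^8 km.
Circular speed at r₁: v₁ = √(μ/r₁) = √(1.32823×10^11/5.66984×10^7) = 48.40 km/s.
Transfer-orbit speed at r₁ (vis-viva): v_p = √[μ(2/r₁ − 1/a_t)] = 63.02 km/s.
First burn Δv₁ = |v_p − v₁| = 14.62 km/s.
Circular speed at r₂: v₂ = √(μ/r₂) = 20.513 km/s.
Transfer-orbit speed at r₂: v_a = √[μ(2/r₂ − 1/a_t)] = 11.320 km/s.
Second burn Δv₂ = |v₂ − v_a| = 9.193 km/s.
Δv = Δv₁ + Δv₂ = 14.62 + 9.193 = 23.81 km/s.

Δv = 23800 m/s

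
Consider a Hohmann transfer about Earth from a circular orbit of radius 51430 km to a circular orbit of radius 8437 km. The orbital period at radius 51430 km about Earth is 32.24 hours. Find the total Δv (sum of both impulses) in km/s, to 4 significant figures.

From Kepler's third law T² = 4π²r³/μ at r = 51430 km, T = 32.24 hours = 32.24 × 3600 s = 1.16064×10^5 s: μ = 4π²r³/T² = 3.98671×10^5 km³/s².
Transfer-ellipse semi-major axis a_t = (r₁ + r₂)/2 = (51430 + 8437)/2 = 29933.5 km.
Circular speed at r₁: v₁ = √(μ/r₁) = √(3.98671×10^5/51430) = 2.784 km/s.
Transfer-orbit speed at r₁ (v² = μ(2/r − 1/a)): v_a = √[μ(2/r₁ − 1/a_t)] = 1.478 km/s.
First burn Δv₁ = |v_a − v₁| = 1.306 km/s.
At r₂, v₂ = √(μ/r₂) = 6.874 km/s.
Transfer-orbit speed at r₂: v_p = √[μ(2/r₂ − 1/a_t)] = 9.010 km/s.
Second burn Δv₂ = |v₂ − v_p| = 2.136 km/s.
Δv = Δv₁ + Δv₂ = 1.306 + 2.136 = 3.442 km/s.

Δv = 3.442 km/s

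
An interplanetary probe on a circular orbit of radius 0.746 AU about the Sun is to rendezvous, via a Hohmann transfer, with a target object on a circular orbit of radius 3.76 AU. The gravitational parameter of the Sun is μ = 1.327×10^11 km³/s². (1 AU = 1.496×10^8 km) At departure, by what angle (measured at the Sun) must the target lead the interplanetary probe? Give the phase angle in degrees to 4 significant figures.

φ = 96.51°

In km: r₁ = 0.746 × 1.496×10^8 = 1.116016×10^8 km; r₂ = 3.76 × 1.496×10^8 = 5.62496×10^8 km.
Semi-major axis of the transfer orbit: a_t = (1.116016×10^8 + 5.62496×10^8)/2 = 3.370488×10^8 km.
The half-period of the transfer ellipse is t = π√(a_t³/μ) = 5.3365×10^7 s.
Target angular speed ω₂ = √(μ/r₂³) = 2.7306×10^-8 rad/s.
Angle swept by the target during transfer: ω₂·t = 1.4572 rad = 83.49°.
Arrival is 180° from departure on the ellipse, so φ = 180° − 83.49° = 96.51°.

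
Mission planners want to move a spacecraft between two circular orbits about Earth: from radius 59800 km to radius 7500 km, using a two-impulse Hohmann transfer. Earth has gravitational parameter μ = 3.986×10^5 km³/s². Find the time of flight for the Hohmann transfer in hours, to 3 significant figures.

t = 8.53 hours

Transfer-ellipse semi-major axis a_t = (r₁ + r₂)/2 = (59800 + 7500)/2 = 33650 km.
By Kepler's third law the transfer-orbit period is T = 2π√(a_t³/μ), so t = T/2 = 30720 s.
Converting: 30720 s ÷ 3600 s/hour = 8.53 hours.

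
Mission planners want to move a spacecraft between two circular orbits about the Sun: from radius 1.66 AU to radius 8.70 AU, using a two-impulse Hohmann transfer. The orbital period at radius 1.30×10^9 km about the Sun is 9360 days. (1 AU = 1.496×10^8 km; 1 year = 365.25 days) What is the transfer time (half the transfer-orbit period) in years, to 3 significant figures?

From Kepler's third law T² = 4π²r³/μ at r = 1.30×10^9 km, T = 9360 days = 9360 × 86400 s = 8.08704×10^8 s: μ = 4π²r³/T² = 1.32620×10^11 km³/s².
In km: r₁ = 1.66 × 1.496×10^8 = 2.48336×10^8 km; r₂ = 8.70 × 1.496×10^8 = 1.30152×10^9 km.
The Hohmann ellipse has a_t = (r₁ + r₂)/2 = 7.74928×10^8 km.
Half the transfer-orbit period gives t = π√(a_t³/μ) = 1.861×10^8 s.
Converting: 1.861×10^8 s ÷ 3.15576×10^7 s/year (365.25 × 86400) = 5.90 years.

t = 5.90 years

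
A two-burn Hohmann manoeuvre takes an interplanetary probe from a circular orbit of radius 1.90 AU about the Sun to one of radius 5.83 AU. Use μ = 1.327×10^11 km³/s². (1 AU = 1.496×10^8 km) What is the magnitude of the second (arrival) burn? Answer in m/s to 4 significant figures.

In km: r₁ = 1.90 × 1.496×10^8 = 2.8424×10^8 km; r₂ = 5.83 × 1.496×10^8 = 8.72168×10^8 km.
The Hohmann ellipse has a_t = (r₁ + r₂)/2 = 5.78204×10^8 km.
On the circular orbit at r = 8.72168×10^8 km, v_c = √(μ/r) = 12.3349 km/s.
Transfer-orbit speed at the same r (vis-viva, a = a_t): v_t = √[μ(2/r − 1/a_t)] = 8.64843 km/s.
Δv₂ = |v_t − v_c| = |8.64843 − 12.3349| = 3.686 km/s.

Δv₂ = 3686 m/s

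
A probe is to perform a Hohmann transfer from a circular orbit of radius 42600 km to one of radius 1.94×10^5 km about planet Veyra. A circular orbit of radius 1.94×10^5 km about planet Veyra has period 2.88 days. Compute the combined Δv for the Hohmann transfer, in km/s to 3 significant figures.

From Kepler's third law T² = 4π²r³/μ at r = 1.94×10^5 km, T = 2.88 days = 2.88 × 86400 s = 2.48832×10^5 s: μ = 4π²r³/T² = 4.65535×10^6 km³/s².
Semi-major axis of the transfer orbit: a_t = (42600 + 1.940×10^5)/2 = 1.183×10^5 km.
At r₁ the circular-orbit speed is v₁ = √(μ/r₁) = 10.454 km/s.
On the transfer ellipse at r₁, v² = μ(2/r − 1/a) gives v_p = √[μ(2/r₁ − 1/a_t)] = 13.387 km/s.
First burn Δv₁ = |v_p − v₁| = 2.933 km/s.
At r₂, v₂ = √(μ/r₂) = 4.899 km/s.
Transfer-orbit speed at r₂: v_a = √[μ(2/r₂ − 1/a_t)] = 2.940 km/s.
Second burn Δv₂ = |v₂ − v_a| = 1.959 km/s.
Δv = Δv₁ + Δv₂ = 2.933 + 1.959 = 4.892 km/s.

Δv = 4.89 km/s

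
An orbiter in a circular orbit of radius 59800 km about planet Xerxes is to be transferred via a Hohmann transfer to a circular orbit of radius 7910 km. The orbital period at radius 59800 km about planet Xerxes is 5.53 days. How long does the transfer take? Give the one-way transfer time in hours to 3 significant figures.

t = 28.3 hours

From Kepler's third law T² = 4π²r³/μ at r = 59800 km, T = 5.53 days = 5.53 × 86400 s = 4.77792×10^5 s: μ = 4π²r³/T² = 36981.6 km³/s².
The Hohmann ellipse has a_t = (r₁ + r₂)/2 = 33855 km.
Transfer time t = π√(a_t³/μ) = π√((33855)³ / 36981.6) = 1.018×10^5 s.
Converting: 1.018×10^5 s ÷ 3600 s/hour = 28.3 hours.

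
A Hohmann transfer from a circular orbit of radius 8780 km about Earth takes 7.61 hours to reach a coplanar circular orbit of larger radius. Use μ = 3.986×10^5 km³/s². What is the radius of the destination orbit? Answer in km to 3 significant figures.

r₂ = 53600 km

Transfer time t = 7.61 hours = 27396 s, and t = π√(a_t³/μ).
So a_t = (μ t²/π²)^(1/3) = (3.986×10^5 × (27396)² / π²)^(1/3) = 31180 km.
Since a_t = (r₁ + r₂)/2, r₂ = 2a_t − r₁ = 2×31180 − 8780 = 53580 km.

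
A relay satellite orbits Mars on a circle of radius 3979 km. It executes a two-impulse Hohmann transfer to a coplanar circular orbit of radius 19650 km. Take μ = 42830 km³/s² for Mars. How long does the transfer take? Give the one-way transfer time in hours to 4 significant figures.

Semi-major axis of the transfer orbit: a_t = (3979 + 19650)/2 = 11814.5 km.
Transfer time t = π√(a_t³/μ) = π√((11814.5)³ / 42830) = 19494 s.
Converting: 19494 s ÷ 3600 s/hour = 5.415 hours.

t = 5.415 hours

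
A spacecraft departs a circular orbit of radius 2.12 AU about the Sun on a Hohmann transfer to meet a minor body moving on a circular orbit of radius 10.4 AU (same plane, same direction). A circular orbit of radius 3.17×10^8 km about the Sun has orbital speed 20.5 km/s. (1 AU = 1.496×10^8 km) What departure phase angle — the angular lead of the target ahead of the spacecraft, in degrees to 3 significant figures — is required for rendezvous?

From the circular-orbit relation v² = μ/r at r = 3.17×10^8 km: μ = v²r = (20.5)² × 3.17×10^8 = 1.33219×10^11 km³/s².
In km: r₁ = 2.12 × 1.496×10^8 = 3.17152×10^8 km; r₂ = 10.4 × 1.496×10^8 = 1.55584×10^9 km.
The Hohmann ellipse has a_t = (r₁ + r₂)/2 = 9.36496×10^8 km.
Transfer time t = π√(a_t³/μ) = 2.4668×10^8 s.
The target's mean motion on its circular orbit is ω₂ = √(μ/r₂³) = 5.9475×10^-9 rad/s.
Angle swept by the target during transfer: ω₂·t = 1.4671 rad = 84.06°.
The spacecraft traverses 180° on the transfer ellipse, so the target must lead by 180° − 84.06° = 95.9°.

φ = 95.9°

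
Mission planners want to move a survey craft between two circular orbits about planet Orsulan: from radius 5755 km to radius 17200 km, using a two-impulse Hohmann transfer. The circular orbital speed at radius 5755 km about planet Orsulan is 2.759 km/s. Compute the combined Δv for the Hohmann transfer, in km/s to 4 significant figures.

From the circular-orbit relation v² = μ/r at r = 5755 km: μ = v²r = (2.759)² × 5755 = 43807.5 km³/s².
The Hohmann ellipse has a_t = (r₁ + r₂)/2 = 11477.5 km.
At r₁ the circular-orbit speed is v₁ = √(μ/r₁) = 2.7590 km/s.
On the transfer ellipse at r₁, vis-viva equation gives v_p = √[μ(2/r₁ − 1/a_t)] = 3.3775 km/s.
First burn Δv₁ = |v_p − v₁| = 0.6185 km/s.
At r₂, v₂ = √(μ/r₂) = 1.5959 km/s.
Transfer-orbit speed at r₂: v_a = √[μ(2/r₂ − 1/a_t)] = 1.1301 km/s.
Second burn Δv₂ = |v₂ − v_a| = 0.4658 km/s.
Δv = Δv₁ + Δv₂ = 0.6185 + 0.4658 = 1.084 km/s.

Δv = 1.084 km/s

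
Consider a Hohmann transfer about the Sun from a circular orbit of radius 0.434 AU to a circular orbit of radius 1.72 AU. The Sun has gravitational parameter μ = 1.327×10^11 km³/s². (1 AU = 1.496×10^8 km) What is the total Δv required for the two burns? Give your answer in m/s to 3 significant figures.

In km: r₁ = 0.434 × 1.496×10^8 = 6.49264×10^7 km; r₂ = 1.72 × 1.496×10^8 = 2.57312×10^8 km.
Semi-major axis of the transfer orbit: a_t = (6.49264×10^7 + 2.57312×10^8)/2 = 1.611192×10^8 km.
Circular speed at r₁: v₁ = √(μ/r₁) = √(1.327×10^11/6.49264×10^7) = 45.209 km/s.
Transfer-orbit speed at r₁ (v² = μ(2/r − 1/a)): v_p = √[μ(2/r₁ − 1/a_t)] = 57.132 km/s.
First burn Δv₁ = |v_p − v₁| = 11.923 km/s.
Circular speed at r₂: v₂ = √(μ/r₂) = 22.7094 km/s.
Transfer-orbit speed at r₂: v_a = √[μ(2/r₂ − 1/a_t)] = 14.4159 km/s.
Second burn Δv₂ = |v₂ − v_a| = 8.2935 km/s.
Total Δv = Δv₁ + Δv₂ = 20.22 km/s.

Δv = 20200 m/s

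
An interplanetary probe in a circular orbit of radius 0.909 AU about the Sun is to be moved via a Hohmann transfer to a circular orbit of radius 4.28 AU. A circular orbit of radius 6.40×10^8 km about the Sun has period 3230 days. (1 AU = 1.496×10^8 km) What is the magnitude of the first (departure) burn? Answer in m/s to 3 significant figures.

Δv₁ = 8890 m/s

From Kepler's third law T² = 4π²r³/μ at r = 6.40×10^8 km, T = 3230 days = 3230 × 86400 s = 2.79072×10^8 s: μ = 4π²r³/T² = 1.32882×10^11 km³/s².
In km: r₁ = 0.909 × 1.496×10^8 = 1.359864×10^8 km; r₂ = 4.28 × 1.496×10^8 = 6.40288×10^8 km.
The Hohmann ellipse has a_t = (r₁ + r₂)/2 = 3.881372×10^8 km.
On the circular orbit at r = 1.359864×10^8 km, v_c = √(μ/r) = 31.26 km/s.
Transfer-orbit speed at the same r (vis-viva, a = a_t): v_t = √[μ(2/r − 1/a_t)] = 40.15 km/s.
Δv₁ = |v_t − v_c| = |40.15 − 31.26| = 8.890 km/s.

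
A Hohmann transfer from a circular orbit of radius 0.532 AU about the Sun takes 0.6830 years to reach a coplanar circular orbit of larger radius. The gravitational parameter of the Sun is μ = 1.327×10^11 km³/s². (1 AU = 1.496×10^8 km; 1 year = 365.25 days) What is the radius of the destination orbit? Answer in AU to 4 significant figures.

In km: r₁ = 0.532 × 1.496×10^8 = 7.95872×10^7 km.
Transfer time t = 0.6830 years × 365.25 × 86400 s = 2.15538408×10^7 s, and t = π√(a_t³/μ).
So a_t = (μ t²/π²)^(1/3) = (1.327×10^11 × (2.15538408×10^7)² / π²)^(1/3) = 1.8416×10^8 km.
Since a_t = (r₁ + r₂)/2, r₂ = 2a_t − r₁ = 2×1.8416×10^8 − 7.95872×10^7 = 2.887328×10^8 km.
In AU: r₂ = 2.887328×10^8 / 1.496×10^8 = 1.930 AU.

r₂ = 1.930 AU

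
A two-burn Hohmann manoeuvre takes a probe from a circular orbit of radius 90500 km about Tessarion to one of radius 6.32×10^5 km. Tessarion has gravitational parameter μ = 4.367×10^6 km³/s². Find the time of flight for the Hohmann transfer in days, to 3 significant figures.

Semi-major axis of the transfer orbit: a_t = (90500 + 6.320×10^5)/2 = 3.6125×10^5 km.
By Kepler's third law the transfer-orbit period is T = 2π√(a_t³/μ), so t = T/2 = 3.264×10^5 s.
Converting: 3.264×10^5 s ÷ 86400 s/day = 3.78 days.

t = 3.78 days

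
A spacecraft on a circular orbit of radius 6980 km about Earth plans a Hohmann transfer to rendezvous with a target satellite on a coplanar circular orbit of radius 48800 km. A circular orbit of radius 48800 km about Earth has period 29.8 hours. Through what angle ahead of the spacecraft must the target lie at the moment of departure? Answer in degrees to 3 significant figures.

From Kepler's third law T² = 4π²r³/μ at r = 48800 km, T = 29.8 hours = 29.8 × 3600 s = 1.0728×10^5 s: μ = 4π²r³/T² = 3.98641×10^5 km³/s².
Transfer-ellipse semi-major axis a_t = (r₁ + r₂)/2 = (6980 + 48800)/2 = 27890 km.
Transfer time t = π√(a_t³/μ) = 23176 s.
Target angular speed ω₂ = √(μ/r₂³) = 5.8568×10^-5 rad/s.
Angle swept by the target during transfer: ω₂·t = 1.3574 rad = 77.77°.
The spacecraft traverses 180° on the transfer ellipse, so the target must lead by 180° − 77.77° = 102°.

φ = 102°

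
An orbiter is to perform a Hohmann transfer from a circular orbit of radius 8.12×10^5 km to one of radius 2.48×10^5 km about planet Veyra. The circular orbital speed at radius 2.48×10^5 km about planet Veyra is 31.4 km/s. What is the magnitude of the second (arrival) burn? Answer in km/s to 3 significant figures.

Δv₂ = 7.47 km/s

From the circular-orbit relation v² = μ/r at r = 2.48×10^5 km: μ = v²r = (31.4)² × 2.48×10^5 = 2.44518×10^8 km³/s².
Semi-major axis of the transfer orbit: a_t = (8.120×10^5 + 2.480×10^5)/2 = 5.300×10^5 km.
Circular speed at r = 2.480×10^5 km: v_c = √(μ/r) = 31.400 km/s.
Transfer-orbit speed at the same r (vis-viva, a = a_t): v_t = √[μ(2/r − 1/a_t)] = 38.866 km/s.
Δv₂ = |v_t − v_c| = |38.866 − 31.400| = 7.466 km/s.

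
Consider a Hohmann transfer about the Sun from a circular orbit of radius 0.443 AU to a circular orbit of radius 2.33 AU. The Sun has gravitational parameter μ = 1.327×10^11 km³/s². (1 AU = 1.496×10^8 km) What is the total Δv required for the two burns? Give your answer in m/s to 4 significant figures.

In km: r₁ = 0.443 × 1.496×10^8 = 6.62728×10^7 km; r₂ = 2.33 × 1.496×10^8 = 3.48568×10^8 km.
Transfer-ellipse semi-major axis a_t = (r₁ + r₂)/2 = (6.62728×10^7 + 3.48568×10^8)/2 = 2.074204×10^8 km.
At r₁ the circular-orbit speed is v₁ = √(μ/r₁) = 44.75 km/s.
Transfer-orbit speed at r₁ (vis-viva equation): v_p = √[μ(2/r₁ − 1/a_t)] = 58.01 km/s.
First burn Δv₁ = |v_p − v₁| = 13.26 km/s.
At r₂, v₂ = √(μ/r₂) = 19.512 km/s.
Transfer-orbit speed at r₂: v_a = √[μ(2/r₂ − 1/a_t)] = 11.029 km/s.
Second burn Δv₂ = |v₂ − v_a| = 8.483 km/s.
Δv = Δv₁ + Δv₂ = 13.26 + 8.483 = 21.74 km/s.

Δv = 21740 m/s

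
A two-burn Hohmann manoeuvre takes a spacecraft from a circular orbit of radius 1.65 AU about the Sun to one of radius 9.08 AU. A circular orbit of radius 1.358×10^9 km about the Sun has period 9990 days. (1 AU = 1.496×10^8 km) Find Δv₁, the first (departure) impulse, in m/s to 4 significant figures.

From Kepler's third law T² = 4π²r³/μ at r = 1.358×10^9 km, T = 9990 days = 9990 × 86400 s = 8.63136×10^8 s: μ = 4π²r³/T² = 1.32709×10^11 km³/s².
In km: r₁ = 1.65 × 1.496×10^8 = 2.4684×10^8 km; r₂ = 9.08 × 1.496×10^8 = 1.358368×10^9 km.
The Hohmann ellipse has a_t = (r₁ + r₂)/2 = 8.02604×10^8 km.
Circular speed at r = 2.4684×10^8 km: v_c = √(μ/r) = 23.187 km/s.
Vis-viva on the transfer ellipse at r = 2.4684×10^8 km gives v_t = √[μ(2/r − 1/a_t)] = 30.165 km/s.
Δv₁ = |v_t − v_c| = |30.165 − 23.187| = 6.978 km/s.

Δv₁ = 6978 m/s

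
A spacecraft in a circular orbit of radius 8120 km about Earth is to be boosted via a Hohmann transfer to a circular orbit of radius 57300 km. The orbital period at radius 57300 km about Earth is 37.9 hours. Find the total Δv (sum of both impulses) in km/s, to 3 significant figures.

Δv = 3.59 km/s

From Kepler's third law T² = 4π²r³/μ at r = 57300 km, T = 37.9 hours = 37.9 × 3600 s = 1.3644×10^5 s: μ = 4π²r³/T² = 3.98970×10^5 km³/s².
The Hohmann ellipse has a_t = (r₁ + r₂)/2 = 32710 km.
At r₁ the circular-orbit speed is v₁ = √(μ/r₁) = 7.0096 km/s.
On the transfer ellipse at r₁, vis-viva equation gives v_p = √[μ(2/r₁ − 1/a_t)] = 9.2775 km/s.
First burn Δv₁ = |v_p − v₁| = 2.268 km/s.
At r₂, v₂ = √(μ/r₂) = 2.639 km/s.
Transfer-orbit speed at r₂: v_a = √[μ(2/r₂ − 1/a_t)] = 1.315 km/s.
Second burn Δv₂ = |v₂ − v_a| = 1.324 km/s.
Δv = Δv₁ + Δv₂ = 2.268 + 1.324 = 3.592 km/s.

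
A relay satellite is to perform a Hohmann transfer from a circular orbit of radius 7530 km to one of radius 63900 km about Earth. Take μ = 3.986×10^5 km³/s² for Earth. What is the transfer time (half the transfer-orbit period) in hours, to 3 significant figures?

Semi-major axis of the transfer orbit: a_t = (7530 + 63900)/2 = 35715 km.
Transfer time t = π√(a_t³/μ) = π√((35715)³ / 3.986×10^5) = 33590 s.
Converting: 33590 s ÷ 3600 s/hour = 9.33 hours.

t = 9.33 hours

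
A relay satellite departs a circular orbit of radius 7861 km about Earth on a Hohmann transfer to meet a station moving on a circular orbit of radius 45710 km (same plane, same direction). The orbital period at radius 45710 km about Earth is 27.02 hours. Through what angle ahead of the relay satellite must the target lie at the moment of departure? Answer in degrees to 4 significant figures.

From Kepler's third law T² = 4π²r³/μ at r = 45710 km, T = 27.02 hours = 27.02 × 3600 s = 97272 s: μ = 4π²r³/T² = 3.98490×10^5 km³/s².
The Hohmann ellipse has a_t = (r₁ + r₂)/2 = 26785.5 km.
The half-period of the transfer ellipse is t = π√(a_t³/μ) = 21817 s.
The target's mean motion on its circular orbit is ω₂ = √(μ/r₂³) = 6.4594×10^-5 rad/s.
Angle swept by the target during transfer: ω₂·t = 1.4092 rad = 80.74°.
Arrival is 180° from departure on the ellipse, so φ = 180° − 80.74° = 99.26°.

φ = 99.26°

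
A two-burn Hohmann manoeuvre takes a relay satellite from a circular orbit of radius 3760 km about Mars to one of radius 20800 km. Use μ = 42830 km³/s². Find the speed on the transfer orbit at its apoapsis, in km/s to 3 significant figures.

Transfer-ellipse semi-major axis a_t = (r₁ + r₂)/2 = (3760 + 20800)/2 = 12280 km.
At apoapsis, r = 20800 km.
Applying v² = μ(2/r − 1/a_t): v = 0.7940 km/s.

v = 0.794 km/s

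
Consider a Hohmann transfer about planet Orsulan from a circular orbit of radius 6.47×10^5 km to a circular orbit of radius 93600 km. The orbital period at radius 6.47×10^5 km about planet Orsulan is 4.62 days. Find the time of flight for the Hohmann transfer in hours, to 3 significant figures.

t = 24.0 hours

From Kepler's third law T² = 4π²r³/μ at r = 6.47×10^5 km, T = 4.62 days = 4.62 × 86400 s = 3.99168×10^5 s: μ = 4π²r³/T² = 6.71060×10^7 km³/s².
Semi-major axis of the transfer orbit: a_t = (6.470×10^5 + 93600)/2 = 3.703×10^5 km.
Half the transfer-orbit period gives t = π√(a_t³/μ) = 86420 s.
Converting: 86420 s ÷ 3600 s/hour = 24.0 hours.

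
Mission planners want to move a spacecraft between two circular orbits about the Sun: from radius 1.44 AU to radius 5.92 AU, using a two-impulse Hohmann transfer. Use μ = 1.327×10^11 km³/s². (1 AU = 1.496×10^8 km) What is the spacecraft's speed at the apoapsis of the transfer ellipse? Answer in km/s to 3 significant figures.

v = 7.66 km/s

In km: r₁ = 1.44 × 1.496×10^8 = 2.15424×10^8 km; r₂ = 5.92 × 1.496×10^8 = 8.85632×10^8 km.
The Hohmann ellipse has a_t = (r₁ + r₂)/2 = 5.50528×10^8 km.
At apoapsis, r = 8.85632×10^8 km.
Vis-viva: v = √[μ(2/r − 1/a_t)] = √[1.327×10^11 × (2/8.85632×10^8 − 1/5.50528×10^8)] = 7.657 km/s.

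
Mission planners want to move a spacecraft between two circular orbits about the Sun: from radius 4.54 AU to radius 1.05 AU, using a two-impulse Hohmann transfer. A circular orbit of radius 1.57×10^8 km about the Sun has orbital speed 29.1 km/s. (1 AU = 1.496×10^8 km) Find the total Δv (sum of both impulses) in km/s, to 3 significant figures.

Δv = 13.4 km/s

From the circular-orbit relation v² = μ/r at r = 1.57×10^8 km: μ = v²r = (29.1)² × 1.57×10^8 = 1.32949×10^11 km³/s².
In km: r₁ = 4.54 × 1.496×10^8 = 6.79184×10^8 km; r₂ = 1.05 × 1.496×10^8 = 1.5708×10^8 km.
Transfer-ellipse semi-major axis a_t = (r₁ + r₂)/2 = (6.79184×10^8 + 1.5708×10^8)/2 = 4.18132×10^8 km.
Circular speed at r₁: v₁ = √(μ/r₁) = √(1.32949×10^11/6.79184×10^8) = 13.991 km/s.
On the transfer ellipse at r₁, vis-viva gives v_a = √[μ(2/r₁ − 1/a_t)] = 8.5754 km/s.
First burn Δv₁ = |v_a − v₁| = 5.416 km/s.
Circular speed at r₂: v₂ = √(μ/r₂) = 29.0926 km/s.
Transfer-orbit speed at r₂: v_p = √[μ(2/r₂ − 1/a_t)] = 37.0783 km/s.
Second burn Δv₂ = |v₂ − v_p| = 7.986 km/s.
Total Δv = Δv₁ + Δv₂ = 13.40 km/s.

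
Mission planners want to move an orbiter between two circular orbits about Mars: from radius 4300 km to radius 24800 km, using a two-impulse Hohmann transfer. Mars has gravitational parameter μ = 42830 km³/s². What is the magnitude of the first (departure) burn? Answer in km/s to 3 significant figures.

Semi-major axis of the transfer orbit: a_t = (4300 + 24800)/2 = 14550 km.
Circular speed at r = 4300 km: v_c = √(μ/r) = 3.15602 km/s.
Transfer-orbit speed at the same r (vis-viva, a = a_t): v_t = √[μ(2/r − 1/a_t)] = 4.12035 km/s.
Δv₁ = |v_t − v_c| = |4.12035 − 3.15602| = 0.9643 km/s.

Δv₁ = 0.964 km/s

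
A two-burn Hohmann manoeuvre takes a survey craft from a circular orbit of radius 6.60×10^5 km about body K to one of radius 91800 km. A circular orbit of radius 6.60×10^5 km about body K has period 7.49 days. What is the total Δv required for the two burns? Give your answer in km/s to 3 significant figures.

From Kepler's third law T² = 4π²r³/μ at r = 6.60×10^5 km, T = 7.49 days = 7.49 × 86400 s = 6.47136×10^5 s: μ = 4π²r³/T² = 2.71019×10^7 km³/s².
Transfer-ellipse semi-major axis a_t = (r₁ + r₂)/2 = (6.600×10^5 + 91800)/2 = 3.759×10^5 km.
Circular speed at r₁: v₁ = √(μ/r₁) = √(2.71019×10^7/6.600×10^5) = 6.40808 km/s.
On the transfer ellipse at r₁, vis-viva equation gives v_a = √[μ(2/r₁ − 1/a_t)] = 3.16675 km/s.
First burn Δv₁ = |v_a − v₁| = 3.2413 km/s.
At r₂, v₂ = √(μ/r₂) = 17.1822 km/s.
Transfer-orbit speed at r₂: v_p = √[μ(2/r₂ − 1/a_t)] = 22.7675 km/s.
Second burn Δv₂ = |v₂ − v_p| = 5.5853 km/s.
Δv = Δv₁ + Δv₂ = 3.2413 + 5.5853 = 8.827 km/s.

Δv = 8.83 km/s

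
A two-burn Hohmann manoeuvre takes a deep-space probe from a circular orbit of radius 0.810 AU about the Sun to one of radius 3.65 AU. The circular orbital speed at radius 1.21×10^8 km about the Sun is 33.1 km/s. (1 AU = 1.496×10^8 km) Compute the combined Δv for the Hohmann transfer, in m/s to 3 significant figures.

From the circular-orbit relation v² = μ/r at r = 1.21×10^8 km: μ = v²r = (33.1)² × 1.21×10^8 = 1.32569×10^11 km³/s².
In km: r₁ = 0.810 × 1.496×10^8 = 1.21176×10^8 km; r₂ = 3.65 × 1.496×10^8 = 5.4604×10^8 km.
The Hohmann ellipse has a_t = (r₁ + r₂)/2 = 3.33608×10^8 km.
At r₁ the circular-orbit speed is v₁ = √(μ/r₁) = 33.08 km/s.
Transfer-orbit speed at r₁ (vis-viva): v_p = √[μ(2/r₁ − 1/a_t)] = 42.32 km/s.
First burn Δv₁ = |v_p − v₁| = 9.240 km/s.
At r₂, v₂ = √(μ/r₂) = 15.5815 km/s.
Transfer-orbit speed at r₂: v_a = √[μ(2/r₂ − 1/a_t)] = 9.39071 km/s.
Second burn Δv₂ = |v₂ − v_a| = 6.191 km/s.
Δv = Δv₁ + Δv₂ = 9.240 + 6.191 = 15.43 km/s.

Δv = 15400 m/s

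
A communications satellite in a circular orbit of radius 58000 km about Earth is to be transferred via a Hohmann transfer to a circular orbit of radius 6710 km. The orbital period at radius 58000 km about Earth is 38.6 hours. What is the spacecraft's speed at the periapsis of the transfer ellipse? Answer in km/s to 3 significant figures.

From Kepler's third law T² = 4π²r³/μ at r = 58000 km, T = 38.6 hours = 38.6 × 3600 s = 1.3896×10^5 s: μ = 4π²r³/T² = 3.98900×10^5 km³/s².
Transfer-ellipse semi-major axis a_t = (r₁ + r₂)/2 = (58000 + 6710)/2 = 32355 km.
The periapsis of the transfer ellipse is at r = 6710 km.
From the vis-viva equation, v = √[μ(2/r − 1/a_t)] = 10.32 km/s.

v = 10.3 km/s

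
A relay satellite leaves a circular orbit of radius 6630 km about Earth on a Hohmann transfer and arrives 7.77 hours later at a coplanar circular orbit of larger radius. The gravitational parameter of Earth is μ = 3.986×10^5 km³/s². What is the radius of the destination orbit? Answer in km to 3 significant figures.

r₂ = 56600 km

Transfer time t = 7.77 hours = 27972 s, and t = π√(a_t³/μ).
So a_t = (μ t²/π²)^(1/3) = (3.986×10^5 × (27972)² / π²)^(1/3) = 31615 km.
Since a_t = (r₁ + r₂)/2, r₂ = 2a_t − r₁ = 2×31615 − 6630 = 56600 km.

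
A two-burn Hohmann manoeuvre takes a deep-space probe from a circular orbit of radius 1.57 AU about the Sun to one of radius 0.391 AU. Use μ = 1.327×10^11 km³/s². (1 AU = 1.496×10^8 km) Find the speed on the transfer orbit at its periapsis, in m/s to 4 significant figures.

In km: r₁ = 1.57 × 1.496×10^8 = 2.34872×10^8 km; r₂ = 0.391 × 1.496×10^8 = 5.84936×10^7 km.
The Hohmann ellipse has a_t = (r₁ + r₂)/2 = 1.466828×10^8 km.
The periapsis of the transfer ellipse is at r = 5.84936×10^7 km.
Vis-viva: v = √[μ(2/r − 1/a_t)] = √[1.327×10^11 × (2/5.84936×10^7 − 1/1.466828×10^8)] = 60.27 km/s.

v = 60270 m/s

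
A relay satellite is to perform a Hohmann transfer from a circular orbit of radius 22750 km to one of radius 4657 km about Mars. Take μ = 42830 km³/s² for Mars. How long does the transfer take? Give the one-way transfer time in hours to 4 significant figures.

t = 6.764 hours

Transfer-ellipse semi-major axis a_t = (r₁ + r₂)/2 = (22750 + 4657)/2 = 13703.5 km.
Half the transfer-orbit period gives t = π√(a_t³/μ) = 24350 s.
Converting: 24350 s ÷ 3600 s/hour = 6.764 hours.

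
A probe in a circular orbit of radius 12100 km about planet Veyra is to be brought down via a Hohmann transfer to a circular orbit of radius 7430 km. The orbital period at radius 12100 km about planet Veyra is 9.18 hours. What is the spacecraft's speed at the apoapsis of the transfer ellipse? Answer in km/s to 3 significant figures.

v = 2.01 km/s

From Kepler's third law T² = 4π²r³/μ at r = 12100 km, T = 9.18 hours = 9.18 × 3600 s = 33048 s: μ = 4π²r³/T² = 64036.2 km³/s².
The Hohmann ellipse has a_t = (r₁ + r₂)/2 = 9765 km.
The apoapsis of the transfer ellipse is at r = 12100 km.
From the vis-viva equation, v = √[μ(2/r − 1/a_t)] = 2.007 km/s.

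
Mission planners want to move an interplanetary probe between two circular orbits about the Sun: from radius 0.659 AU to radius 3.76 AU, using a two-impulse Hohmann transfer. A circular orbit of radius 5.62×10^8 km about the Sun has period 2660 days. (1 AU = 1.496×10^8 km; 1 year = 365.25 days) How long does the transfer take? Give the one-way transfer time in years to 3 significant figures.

t = 1.64 years

From Kepler's third law T² = 4π²r³/μ at r = 5.62×10^8 km, T = 2660 days = 2660 × 86400 s = 2.29824×10^8 s: μ = 4π²r³/T² = 1.32672×10^11 km³/s².
In km: r₁ = 0.659 × 1.496×10^8 = 9.85864×10^7 km; r₂ = 3.76 × 1.496×10^8 = 5.62496×10^8 km.
The Hohmann ellipse has a_t = (r₁ + r₂)/2 = 3.305412×10^8 km.
Transfer time t = π√(a_t³/μ) = π√((3.305412×10^8)³ / 1.32672×10^11) = 5.183×10^7 s.
Converting: 5.183×10^7 s ÷ 3.15576×10^7 s/year (365.25 × 86400) = 1.64 years.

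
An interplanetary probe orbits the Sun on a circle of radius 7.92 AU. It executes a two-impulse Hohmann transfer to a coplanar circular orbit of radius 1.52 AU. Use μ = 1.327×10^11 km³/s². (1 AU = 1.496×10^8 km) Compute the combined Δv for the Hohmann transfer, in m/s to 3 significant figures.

Δv = 11700 m/s

In km: r₁ = 7.92 × 1.496×10^8 = 1.184832×10^9 km; r₂ = 1.52 × 1.496×10^8 = 2.27392×10^8 km.
Semi-major axis of the transfer orbit: a_t = (1.184832×10^9 + 2.27392×10^8)/2 = 7.06112×10^8 km.
At r₁ the circular-orbit speed is v₁ = √(μ/r₁) = 10.583 km/s.
Transfer-orbit speed at r₁ (vis-viva): v_a = √[μ(2/r₁ − 1/a_t)] = 6.0056 km/s.
First burn Δv₁ = |v_a − v₁| = 4.577 km/s.
Circular speed at r₂: v₂ = √(μ/r₂) = 24.157 km/s.
Transfer-orbit speed at r₂: v_p = √[μ(2/r₂ − 1/a_t)] = 31.292 km/s.
Second burn Δv₂ = |v₂ − v_p| = 7.135 km/s.
Δv = Δv₁ + Δv₂ = 4.577 + 7.135 = 11.71 km/s.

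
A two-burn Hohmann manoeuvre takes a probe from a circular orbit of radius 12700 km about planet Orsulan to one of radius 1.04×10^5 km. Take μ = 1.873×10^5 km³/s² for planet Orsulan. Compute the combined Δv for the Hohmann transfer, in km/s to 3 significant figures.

Semi-major axis of the transfer orbit: a_t = (12700 + 1.040×10^5)/2 = 58350 km.
At r₁ the circular-orbit speed is v₁ = √(μ/r₁) = 3.840 km/s.
On the transfer ellipse at r₁, vis-viva equation gives v_p = √[μ(2/r₁ − 1/a_t)] = 5.127 km/s.
First burn Δv₁ = |v_p − v₁| = 1.287 km/s.
At r₂, v₂ = √(μ/r₂) = 1.342 km/s.
Transfer-orbit speed at r₂: v_a = √[μ(2/r₂ − 1/a_t)] = 0.6261 km/s.
Second burn Δv₂ = |v₂ − v_a| = 0.7159 km/s.
Δv = Δv₁ + Δv₂ = 1.287 + 0.7159 = 2.003 km/s.

Δv = 2.00 km/s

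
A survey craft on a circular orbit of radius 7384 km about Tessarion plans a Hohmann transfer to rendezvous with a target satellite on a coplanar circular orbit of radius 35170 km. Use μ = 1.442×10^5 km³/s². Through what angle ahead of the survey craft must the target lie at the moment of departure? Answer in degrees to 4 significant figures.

The Hohmann ellipse has a_t = (r₁ + r₂)/2 = 21277 km.
The half-period of the transfer ellipse is t = π√(a_t³/μ) = 25676 s.
The target's mean motion on its circular orbit is ω₂ = √(μ/r₂³) = 5.7574×10^-5 rad/s.
Angle swept by the target during transfer: ω₂·t = 1.4783 rad = 84.70°.
Arrival is 180° from departure on the ellipse, so φ = 180° − 84.70° = 95.30°.

φ = 95.30°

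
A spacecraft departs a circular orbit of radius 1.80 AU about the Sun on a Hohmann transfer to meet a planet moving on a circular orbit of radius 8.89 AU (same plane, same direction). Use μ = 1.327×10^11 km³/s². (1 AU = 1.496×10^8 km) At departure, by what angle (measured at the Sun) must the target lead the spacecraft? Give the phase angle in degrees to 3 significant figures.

In km: r₁ = 1.80 × 1.496×10^8 = 2.6928×10^8 km; r₂ = 8.89 × 1.496×10^8 = 1.329944×10^9 km.
Transfer-ellipse semi-major axis a_t = (r₁ + r₂)/2 = (2.6928×10^8 + 1.329944×10^9)/2 = 7.99612×10^8 km.
Transfer time t = π√(a_t³/μ) = 1.950×10^8 s.
The target's mean motion on its circular orbit is ω₂ = √(μ/r₂³) = 7.511×10^-9 rad/s.
Angle swept by the target during transfer: ω₂·t = 1.4646 rad = 83.92°.
The spacecraft traverses 180° on the transfer ellipse, so the target must lead by 180° − 83.92° = 96.1°.

φ = 96.1°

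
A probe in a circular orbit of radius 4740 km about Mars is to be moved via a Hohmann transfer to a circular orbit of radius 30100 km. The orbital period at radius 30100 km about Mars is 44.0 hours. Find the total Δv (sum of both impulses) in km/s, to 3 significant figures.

Δv = 1.52 km/s

From Kepler's third law T² = 4π²r³/μ at r = 30100 km, T = 44.0 hours = 44.0 × 3600 s = 1.584×10^5 s: μ = 4π²r³/T² = 42909.0 km³/s².
Semi-major axis of the transfer orbit: a_t = (4740 + 30100)/2 = 17420 km.
At r₁ the circular-orbit speed is v₁ = √(μ/r₁) = 3.00874 km/s.
On the transfer ellipse at r₁, vis-viva gives v_p = √[μ(2/r₁ − 1/a_t)] = 3.95498 km/s.
First burn Δv₁ = |v_p − v₁| = 0.9462 km/s.
Circular speed at r₂: v₂ = √(μ/r₂) = 1.194 km/s.
Transfer-orbit speed at r₂: v_a = √[μ(2/r₂ − 1/a_t)] = 0.6228 km/s.
Second burn Δv₂ = |v₂ − v_a| = 0.5712 km/s.
Total Δv = Δv₁ + Δv₂ = 1.517 km/s.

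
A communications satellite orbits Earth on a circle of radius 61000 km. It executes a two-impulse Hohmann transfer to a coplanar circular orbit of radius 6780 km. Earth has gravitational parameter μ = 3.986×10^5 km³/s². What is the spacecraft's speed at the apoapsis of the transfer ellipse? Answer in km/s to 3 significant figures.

Semi-major axis of the transfer orbit: a_t = (61000 + 6780)/2 = 33890 km.
The apoapsis of the transfer ellipse is at r = 61000 km.
Vis-viva: v = √[μ(2/r − 1/a_t)] = √[3.986×10^5 × (2/61000 − 1/33890)] = 1.143 km/s.

v = 1.14 km/s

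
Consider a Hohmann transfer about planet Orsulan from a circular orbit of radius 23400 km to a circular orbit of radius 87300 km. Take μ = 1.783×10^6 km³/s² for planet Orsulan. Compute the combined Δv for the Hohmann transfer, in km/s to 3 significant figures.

Semi-major axis of the transfer orbit: a_t = (23400 + 87300)/2 = 55350 km.
Circular speed at r₁: v₁ = √(μ/r₁) = √(1.783×10^6/23400) = 8.72907 km/s.
Transfer-orbit speed at r₁ (vis-viva): v_p = √[μ(2/r₁ − 1/a_t)] = 10.9627 km/s.
First burn Δv₁ = |v_p − v₁| = 2.2336 km/s.
At r₂, v₂ = √(μ/r₂) = 4.51927 km/s.
Transfer-orbit speed at r₂: v_a = √[μ(2/r₂ − 1/a_t)] = 2.93845 km/s.
Second burn Δv₂ = |v₂ − v_a| = 1.5808 km/s.
Total Δv = Δv₁ + Δv₂ = 3.814 km/s.

Δv = 3.81 km/s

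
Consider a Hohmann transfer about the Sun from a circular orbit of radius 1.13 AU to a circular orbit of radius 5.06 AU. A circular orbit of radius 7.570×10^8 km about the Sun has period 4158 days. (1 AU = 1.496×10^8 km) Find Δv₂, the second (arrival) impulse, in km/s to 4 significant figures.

Δv₂ = 5.240 km/s

From Kepler's third law T² = 4π²r³/μ at r = 7.570×10^8 km, T = 4158 days = 4158 × 86400 s = 3.592512×10^8 s: μ = 4π²r³/T² = 1.32694×10^11 km³/s².
In km: r₁ = 1.13 × 1.496×10^8 = 1.69048×10^8 km; r₂ = 5.06 × 1.496×10^8 = 7.56976×10^8 km.
Semi-major axis of the transfer orbit: a_t = (1.69048×10^8 + 7.56976×10^8)/2 = 4.63012×10^8 km.
Circular speed at r = 7.56976×10^8 km: v_c = √(μ/r) = 13.24 km/s.
Vis-viva on the transfer ellipse at r = 7.56976×10^8 km gives v_t = √[μ(2/r − 1/a_t)] = 8.000 km/s.
Δv₂ = |v_t − v_c| = |8.000 − 13.24| = 5.240 km/s.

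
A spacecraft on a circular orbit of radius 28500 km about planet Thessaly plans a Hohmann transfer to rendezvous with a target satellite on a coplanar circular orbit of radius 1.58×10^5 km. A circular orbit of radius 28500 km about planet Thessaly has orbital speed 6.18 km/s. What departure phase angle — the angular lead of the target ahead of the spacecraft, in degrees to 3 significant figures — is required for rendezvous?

From the circular-orbit relation v² = μ/r at r = 28500 km: μ = v²r = (6.18)² × 28500 = 1.08848×10^6 km³/s².
The Hohmann ellipse has a_t = (r₁ + r₂)/2 = 93250 km.
The half-period of the transfer ellipse is t = π√(a_t³/μ) = 85746 s.
The target's mean motion on its circular orbit is ω₂ = √(μ/r₂³) = 1.6612×10^-5 rad/s.
Angle swept by the target during transfer: ω₂·t = 1.4244 rad = 81.61°.
Arrival is 180° from departure on the ellipse, so φ = 180° − 81.61° = 98.4°.

φ = 98.4°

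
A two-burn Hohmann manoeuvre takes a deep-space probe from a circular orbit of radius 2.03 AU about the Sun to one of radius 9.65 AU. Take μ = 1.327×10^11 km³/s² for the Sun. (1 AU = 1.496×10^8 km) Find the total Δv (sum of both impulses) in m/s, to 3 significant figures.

Δv = 9900 m/s

In km: r₁ = 2.03 × 1.496×10^8 = 3.03688×10^8 km; r₂ = 9.65 × 1.496×10^8 = 1.44364×10^9 km.
Transfer-ellipse semi-major axis a_t = (r₁ + r₂)/2 = (3.03688×10^8 + 1.44364×10^9)/2 = 8.73664×10^8 km.
At r₁ the circular-orbit speed is v₁ = √(μ/r₁) = 20.904 km/s.
Transfer-orbit speed at r₁ (vis-viva): v_p = √[μ(2/r₁ − 1/a_t)] = 26.871 km/s.
First burn Δv₁ = |v_p − v₁| = 5.967 km/s.
At r₂, v₂ = √(μ/r₂) = 9.588 km/s.
Transfer-orbit speed at r₂: v_a = √[μ(2/r₂ − 1/a_t)] = 5.653 km/s.
Second burn Δv₂ = |v₂ − v_a| = 3.935 km/s.
Total Δv = Δv₁ + Δv₂ = 9.902 km/s.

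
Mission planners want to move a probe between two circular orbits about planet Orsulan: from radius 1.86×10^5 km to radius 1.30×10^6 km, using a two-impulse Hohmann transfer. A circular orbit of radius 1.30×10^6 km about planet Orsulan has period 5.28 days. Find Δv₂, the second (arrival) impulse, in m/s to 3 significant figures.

Δv₂ = 8950 m/s

From Kepler's third law T² = 4π²r³/μ at r = 1.30×10^6 km, T = 5.28 days = 5.28 × 86400 s = 4.56192×10^5 s: μ = 4π²r³/T² = 4.16768×10^8 km³/s².
Semi-major axis of the transfer orbit: a_t = (1.860×10^5 + 1.300×10^6)/2 = 7.430×10^5 km.
On the circular orbit at r = 1.300×10^6 km, v_c = √(μ/r) = 17.9051 km/s.
Transfer-orbit speed at the same r (vis-viva, a = a_t): v_t = √[μ(2/r − 1/a_t)] = 8.95855 km/s.
Δv₂ = |v_t − v_c| = |8.95855 − 17.9051| = 8.947 km/s.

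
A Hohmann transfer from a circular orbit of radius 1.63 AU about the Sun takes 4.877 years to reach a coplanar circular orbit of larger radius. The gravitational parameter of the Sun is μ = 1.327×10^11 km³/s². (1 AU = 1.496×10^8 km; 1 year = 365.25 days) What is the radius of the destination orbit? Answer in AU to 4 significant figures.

In km: r₁ = 1.63 × 1.496×10^8 = 2.43848×10^8 km.
Transfer time t = 4.877 years × 365.25 × 86400 s = 1.539064152×10^8 s, and t = π√(a_t³/μ).
So a_t = (μ t²/π²)^(1/3) = (1.327×10^11 × (1.539064152×10^8)² / π²)^(1/3) = 6.8291×10^8 km.
Since a_t = (r₁ + r₂)/2, r₂ = 2a_t − r₁ = 2×6.8291×10^8 − 2.43848×10^8 = 1.121972×10^9 km.
In AU: r₂ = 1.121972×10^9 / 1.496×10^8 = 7.500 AU.

r₂ = 7.500 AU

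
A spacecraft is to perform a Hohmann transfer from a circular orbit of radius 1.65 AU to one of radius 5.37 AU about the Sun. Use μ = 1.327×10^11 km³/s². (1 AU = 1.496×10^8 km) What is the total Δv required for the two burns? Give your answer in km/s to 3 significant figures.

In km: r₁ = 1.65 × 1.496×10^8 = 2.4684×10^8 km; r₂ = 5.37 × 1.496×10^8 = 8.03352×10^8 km.
The Hohmann ellipse has a_t = (r₁ + r₂)/2 = 5.25096×10^8 km.
At r₁ the circular-orbit speed is v₁ = √(μ/r₁) = 23.186 km/s.
Transfer-orbit speed at r₁ (v² = μ(2/r − 1/a)): v_p = √[μ(2/r₁ − 1/a_t)] = 28.679 km/s.
First burn Δv₁ = |v_p − v₁| = 5.493 km/s.
Circular speed at r₂: v₂ = √(μ/r₂) = 12.852 km/s.
Transfer-orbit speed at r₂: v_a = √[μ(2/r₂ − 1/a_t)] = 8.8119 km/s.
Second burn Δv₂ = |v₂ − v_a| = 4.040 km/s.
Δv = Δv₁ + Δv₂ = 5.493 + 4.040 = 9.533 km/s.

Δv = 9.53 km/s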